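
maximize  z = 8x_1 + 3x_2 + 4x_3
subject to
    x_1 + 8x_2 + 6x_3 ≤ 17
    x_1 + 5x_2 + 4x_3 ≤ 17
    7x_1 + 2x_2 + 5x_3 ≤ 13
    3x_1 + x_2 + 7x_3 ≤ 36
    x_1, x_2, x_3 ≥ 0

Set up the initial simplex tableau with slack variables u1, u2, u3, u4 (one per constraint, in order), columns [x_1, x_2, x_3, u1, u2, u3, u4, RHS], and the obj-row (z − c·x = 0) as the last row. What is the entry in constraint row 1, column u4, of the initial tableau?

0

Slack u4 belongs to constraint 4; its column is the unit vector e_4, so the entry in row 1 is 0.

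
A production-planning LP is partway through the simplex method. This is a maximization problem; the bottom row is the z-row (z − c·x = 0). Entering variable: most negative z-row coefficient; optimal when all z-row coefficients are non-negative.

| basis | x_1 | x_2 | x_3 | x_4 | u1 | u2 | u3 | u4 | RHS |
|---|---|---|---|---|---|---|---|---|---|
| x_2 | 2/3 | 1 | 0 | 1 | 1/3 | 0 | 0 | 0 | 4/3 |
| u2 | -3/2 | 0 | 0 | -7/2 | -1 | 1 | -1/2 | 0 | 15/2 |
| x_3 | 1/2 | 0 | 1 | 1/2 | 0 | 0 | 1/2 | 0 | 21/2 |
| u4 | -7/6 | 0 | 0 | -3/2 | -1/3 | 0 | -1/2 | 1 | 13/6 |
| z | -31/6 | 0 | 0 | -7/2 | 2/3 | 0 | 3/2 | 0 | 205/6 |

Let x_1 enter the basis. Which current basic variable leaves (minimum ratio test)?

Column x_1 entries and ratios — x_2: (4/3)/(2/3) = 2; u2: -3/2 ≤ 0, skip; x_3: (21/2)/(1/2) = 21; u4: -7/6 ≤ 0, skip.
Smallest ratio is 2 in the row of x_2, so x_2 leaves.

x_2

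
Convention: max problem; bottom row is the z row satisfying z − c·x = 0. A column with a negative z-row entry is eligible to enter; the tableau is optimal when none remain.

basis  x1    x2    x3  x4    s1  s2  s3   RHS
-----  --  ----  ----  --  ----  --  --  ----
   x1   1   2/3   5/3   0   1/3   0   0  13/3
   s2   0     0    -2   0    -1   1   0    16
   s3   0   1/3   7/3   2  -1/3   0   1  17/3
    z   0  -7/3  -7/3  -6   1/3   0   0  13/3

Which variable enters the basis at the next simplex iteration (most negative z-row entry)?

x4

Negative z-row entries: x2: -7/3, x3: -7/3, x4: -6.
The most negative is -6 in column x4, so x4 enters.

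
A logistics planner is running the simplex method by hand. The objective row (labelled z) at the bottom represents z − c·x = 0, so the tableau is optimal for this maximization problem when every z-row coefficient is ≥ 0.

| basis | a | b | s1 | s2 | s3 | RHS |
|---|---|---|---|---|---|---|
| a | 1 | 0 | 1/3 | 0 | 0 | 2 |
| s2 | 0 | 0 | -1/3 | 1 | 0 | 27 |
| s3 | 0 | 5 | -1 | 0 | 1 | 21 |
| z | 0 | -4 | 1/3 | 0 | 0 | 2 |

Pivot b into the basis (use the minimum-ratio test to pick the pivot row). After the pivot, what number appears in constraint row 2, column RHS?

Ratio test on column b — row 1: entry 0 ≤ 0; row 2: entry 0 ≤ 0; row 3: 21/5 = 21/5. Minimum is 21/5 at row 3 (s3 leaves); pivot element 5.
Divide row 3 by 5; eliminate column b from the other rows.
Row 2 update in column RHS: 27 − 0·(21/5) = 27.

27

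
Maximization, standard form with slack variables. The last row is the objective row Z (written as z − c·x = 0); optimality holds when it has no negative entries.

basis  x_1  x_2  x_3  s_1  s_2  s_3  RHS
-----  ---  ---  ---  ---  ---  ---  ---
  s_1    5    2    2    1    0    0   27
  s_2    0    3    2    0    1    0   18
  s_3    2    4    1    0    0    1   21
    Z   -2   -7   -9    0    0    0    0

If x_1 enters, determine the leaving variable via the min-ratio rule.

Column x_1 entries and ratios — s_1: 27/5 = 27/5; s_2: 0 ≤ 0, skip; s_3: 21/2 = 21/2.
Smallest ratio is 27/5 in the row of s_1, so s_1 leaves.

s_1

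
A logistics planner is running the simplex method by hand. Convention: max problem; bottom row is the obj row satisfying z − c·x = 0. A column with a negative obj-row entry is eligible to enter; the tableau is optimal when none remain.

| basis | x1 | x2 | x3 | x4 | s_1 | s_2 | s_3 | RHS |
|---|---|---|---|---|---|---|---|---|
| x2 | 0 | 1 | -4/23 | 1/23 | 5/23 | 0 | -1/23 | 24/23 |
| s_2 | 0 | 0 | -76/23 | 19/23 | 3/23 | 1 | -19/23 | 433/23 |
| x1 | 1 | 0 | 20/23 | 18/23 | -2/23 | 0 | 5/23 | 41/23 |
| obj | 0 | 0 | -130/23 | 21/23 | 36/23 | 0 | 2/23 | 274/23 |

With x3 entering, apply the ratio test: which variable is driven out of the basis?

x1

Column x3 entries and ratios — x2: -4/23 ≤ 0, skip; s_2: -76/23 ≤ 0, skip; x1: (41/23)/(20/23) = 41/20.
Smallest ratio is 41/20 in the row of x1, so x1 leaves.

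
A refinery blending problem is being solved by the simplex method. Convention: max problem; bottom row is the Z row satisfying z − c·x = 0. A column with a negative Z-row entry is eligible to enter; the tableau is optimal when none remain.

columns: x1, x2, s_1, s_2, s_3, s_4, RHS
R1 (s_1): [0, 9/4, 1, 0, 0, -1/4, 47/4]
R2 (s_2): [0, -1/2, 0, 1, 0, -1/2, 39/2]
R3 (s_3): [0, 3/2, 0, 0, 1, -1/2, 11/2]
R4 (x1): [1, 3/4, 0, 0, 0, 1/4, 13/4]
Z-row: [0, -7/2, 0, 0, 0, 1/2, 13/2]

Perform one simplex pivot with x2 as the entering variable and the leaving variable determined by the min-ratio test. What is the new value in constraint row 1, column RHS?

7/2

Ratio test on column x2 — row 1: (47/4)/(9/4) = 47/9; row 2: entry -1/2 ≤ 0; row 3: (11/2)/(3/2) = 11/3; row 4: (13/4)/(3/4) = 13/3. Minimum is 11/3 at row 3 (s_3 leaves); pivot element 3/2.
Divide row 3 by 3/2; eliminate column x2 from the other rows.
Row 1 update in column RHS: 47/4 − (9/4)·(11/3) = 7/2.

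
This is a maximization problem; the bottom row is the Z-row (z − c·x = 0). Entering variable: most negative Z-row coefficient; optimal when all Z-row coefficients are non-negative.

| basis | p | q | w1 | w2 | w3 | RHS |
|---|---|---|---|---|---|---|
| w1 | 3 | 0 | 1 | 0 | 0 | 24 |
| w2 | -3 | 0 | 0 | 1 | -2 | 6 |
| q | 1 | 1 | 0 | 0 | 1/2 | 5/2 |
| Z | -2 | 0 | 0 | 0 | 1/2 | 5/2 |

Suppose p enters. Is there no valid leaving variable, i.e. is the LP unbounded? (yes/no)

Column p has positive entries in row(s) 1, 3, so the ratio test bounds it — not unbounded.

no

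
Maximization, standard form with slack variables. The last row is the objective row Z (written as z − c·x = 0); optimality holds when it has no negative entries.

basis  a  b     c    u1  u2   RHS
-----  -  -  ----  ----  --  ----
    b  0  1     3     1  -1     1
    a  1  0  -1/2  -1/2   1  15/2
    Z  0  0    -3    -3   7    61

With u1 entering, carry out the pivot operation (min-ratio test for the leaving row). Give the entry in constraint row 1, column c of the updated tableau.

3

Ratio test on column u1 — row 1: 1/1 = 1; row 2: entry -1/2 ≤ 0. Minimum is 1 at row 1 (b leaves); pivot element 1.
Divide row 1 by 1; eliminate column u1 from the other rows.
In the new row 1, the c entry is the old entry divided by the pivot: 3/1 = 3.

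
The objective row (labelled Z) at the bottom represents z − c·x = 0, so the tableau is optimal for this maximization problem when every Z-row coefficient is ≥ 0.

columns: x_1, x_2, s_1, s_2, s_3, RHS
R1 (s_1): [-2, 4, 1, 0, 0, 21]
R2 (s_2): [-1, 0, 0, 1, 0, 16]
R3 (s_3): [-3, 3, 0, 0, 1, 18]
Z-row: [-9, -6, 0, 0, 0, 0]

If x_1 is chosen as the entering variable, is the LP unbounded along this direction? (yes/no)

Every constraint-row entry in column x_1 is ≤ 0, so increasing x_1 is unbounded.

yes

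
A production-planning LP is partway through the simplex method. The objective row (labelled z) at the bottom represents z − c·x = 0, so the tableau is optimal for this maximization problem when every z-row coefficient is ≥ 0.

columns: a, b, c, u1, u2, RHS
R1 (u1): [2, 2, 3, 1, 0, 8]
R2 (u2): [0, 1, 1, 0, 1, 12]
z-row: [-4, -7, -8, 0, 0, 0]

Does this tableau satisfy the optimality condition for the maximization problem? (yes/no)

The z-row has a negative entry -8 in column c, so it is not optimal.

no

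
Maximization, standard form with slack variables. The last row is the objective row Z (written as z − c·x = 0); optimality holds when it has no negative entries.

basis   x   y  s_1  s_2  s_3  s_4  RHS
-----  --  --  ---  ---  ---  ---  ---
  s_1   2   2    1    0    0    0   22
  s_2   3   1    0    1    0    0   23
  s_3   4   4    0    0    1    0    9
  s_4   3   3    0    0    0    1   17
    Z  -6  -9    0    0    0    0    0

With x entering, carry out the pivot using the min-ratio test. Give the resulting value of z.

27/2

Ratio test on column x — row 1: 22/2 = 11; row 2: 23/3 = 23/3; row 3: 9/4 = 9/4; row 4: 17/3 = 17/3. Minimum is 9/4 at row 3 (s_3 leaves); pivot element 4.
Pivot on row 3; the Z-row RHS becomes 0 − (-6)·(9/4) = 27/2.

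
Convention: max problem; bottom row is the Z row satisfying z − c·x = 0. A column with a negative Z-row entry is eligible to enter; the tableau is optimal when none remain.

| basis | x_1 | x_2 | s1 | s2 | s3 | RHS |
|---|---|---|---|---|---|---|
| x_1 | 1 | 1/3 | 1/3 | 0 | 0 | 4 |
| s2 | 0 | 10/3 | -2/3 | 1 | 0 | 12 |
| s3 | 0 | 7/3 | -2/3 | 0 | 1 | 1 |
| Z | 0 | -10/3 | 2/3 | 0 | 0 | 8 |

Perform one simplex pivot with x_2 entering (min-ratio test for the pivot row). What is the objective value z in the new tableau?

66/7

Ratio test on column x_2 — row 1: 4/(1/3) = 12; row 2: 12/(10/3) = 18/5; row 3: 1/(7/3) = 3/7. Minimum is 3/7 at row 3 (s3 leaves); pivot element 7/3.
Pivot on row 3; the Z-row RHS becomes 8 − (-10/3)·(3/7) = 66/7.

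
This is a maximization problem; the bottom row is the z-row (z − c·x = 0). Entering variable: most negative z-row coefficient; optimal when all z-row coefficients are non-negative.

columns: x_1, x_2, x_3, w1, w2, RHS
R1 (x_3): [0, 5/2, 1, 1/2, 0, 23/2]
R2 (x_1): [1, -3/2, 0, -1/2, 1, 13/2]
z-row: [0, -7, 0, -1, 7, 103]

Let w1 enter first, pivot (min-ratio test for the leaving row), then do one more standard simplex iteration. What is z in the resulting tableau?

676/5

Ratio test on column w1 — row 1: (23/2)/(1/2) = 23; row 2: entry -1/2 ≤ 0. Minimum is 23 at row 1 (x_3 leaves); pivot element 1/2.
Pivot on row 1; the z-row RHS becomes 103 − (-1)·23 = 126.
Next entering variable (most negative z-row entry -2): x_2.
Ratio test on column x_2 — row 1: 23/5 = 23/5; row 2: 18/1 = 18. Minimum is 23/5 at row 1 (w1 leaves); pivot element 5.
After the second pivot the z-row RHS is 126 − (-2)·(23/5) = 676/5.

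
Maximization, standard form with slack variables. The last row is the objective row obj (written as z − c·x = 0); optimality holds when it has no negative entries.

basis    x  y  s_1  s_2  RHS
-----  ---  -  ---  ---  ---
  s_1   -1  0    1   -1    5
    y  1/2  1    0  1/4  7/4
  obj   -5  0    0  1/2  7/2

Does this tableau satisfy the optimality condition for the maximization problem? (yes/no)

The obj-row has a negative entry -5 in column x, so it is not optimal.

no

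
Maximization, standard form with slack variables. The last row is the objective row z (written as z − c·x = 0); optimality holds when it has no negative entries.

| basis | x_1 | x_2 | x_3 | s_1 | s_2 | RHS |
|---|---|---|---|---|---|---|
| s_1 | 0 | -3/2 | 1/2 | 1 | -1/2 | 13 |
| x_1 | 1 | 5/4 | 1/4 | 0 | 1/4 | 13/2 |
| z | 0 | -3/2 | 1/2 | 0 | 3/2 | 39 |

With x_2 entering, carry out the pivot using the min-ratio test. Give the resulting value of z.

Ratio test on column x_2 — row 1: entry -3/2 ≤ 0; row 2: (13/2)/(5/4) = 26/5. Minimum is 26/5 at row 2 (x_1 leaves); pivot element 5/4.
Pivot on row 2; the z-row RHS becomes 39 − (-3/2)·(26/5) = 234/5.

234/5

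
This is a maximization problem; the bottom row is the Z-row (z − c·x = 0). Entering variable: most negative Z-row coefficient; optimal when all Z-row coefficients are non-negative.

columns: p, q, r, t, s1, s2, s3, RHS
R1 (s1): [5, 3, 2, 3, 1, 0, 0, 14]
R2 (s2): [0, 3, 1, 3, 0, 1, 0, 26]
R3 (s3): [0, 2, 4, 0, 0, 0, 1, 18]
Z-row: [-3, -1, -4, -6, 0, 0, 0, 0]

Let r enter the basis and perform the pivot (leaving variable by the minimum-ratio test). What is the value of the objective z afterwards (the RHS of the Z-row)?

18

Ratio test on column r — row 1: 14/2 = 7; row 2: 26/1 = 26; row 3: 18/4 = 9/2. Minimum is 9/2 at row 3 (s3 leaves); pivot element 4.
Pivot on row 3; the Z-row RHS becomes 0 − (-4)·(9/2) = 18.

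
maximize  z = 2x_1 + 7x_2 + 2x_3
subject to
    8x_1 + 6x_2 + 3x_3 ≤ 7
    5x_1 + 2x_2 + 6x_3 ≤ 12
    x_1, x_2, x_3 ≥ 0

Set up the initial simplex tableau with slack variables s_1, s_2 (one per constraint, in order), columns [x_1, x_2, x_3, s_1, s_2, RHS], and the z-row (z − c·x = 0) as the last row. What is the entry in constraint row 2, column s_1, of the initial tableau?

0

Slack s_1 belongs to constraint 1; its column is the unit vector e_1, so the entry in row 2 is 0.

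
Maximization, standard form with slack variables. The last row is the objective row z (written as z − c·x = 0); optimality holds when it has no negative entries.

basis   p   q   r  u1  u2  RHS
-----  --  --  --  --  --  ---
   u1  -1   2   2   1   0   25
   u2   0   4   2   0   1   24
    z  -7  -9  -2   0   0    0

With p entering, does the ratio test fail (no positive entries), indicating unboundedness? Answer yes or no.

Every constraint-row entry in column p is ≤ 0, so increasing p is unbounded.

yes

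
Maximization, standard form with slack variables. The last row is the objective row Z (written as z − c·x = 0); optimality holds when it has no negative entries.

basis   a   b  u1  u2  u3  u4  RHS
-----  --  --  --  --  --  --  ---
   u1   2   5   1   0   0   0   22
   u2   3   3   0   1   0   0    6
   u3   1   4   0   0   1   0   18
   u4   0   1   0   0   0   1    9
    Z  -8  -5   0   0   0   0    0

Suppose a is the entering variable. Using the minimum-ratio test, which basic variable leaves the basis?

Column a entries and ratios — u1: 22/2 = 11; u2: 6/3 = 2; u3: 18/1 = 18; u4: 0 ≤ 0, skip.
Smallest ratio is 2 in the row of u2, so u2 leaves.

u2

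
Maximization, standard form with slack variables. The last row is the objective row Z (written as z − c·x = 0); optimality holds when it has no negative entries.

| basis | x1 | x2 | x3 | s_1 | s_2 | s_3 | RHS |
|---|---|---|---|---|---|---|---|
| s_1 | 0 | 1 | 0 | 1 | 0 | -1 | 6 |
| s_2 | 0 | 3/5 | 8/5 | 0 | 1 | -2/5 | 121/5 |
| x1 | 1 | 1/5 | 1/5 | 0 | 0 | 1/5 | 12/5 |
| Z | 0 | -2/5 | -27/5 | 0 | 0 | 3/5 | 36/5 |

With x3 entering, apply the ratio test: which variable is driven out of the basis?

x1

Column x3 entries and ratios — s_1: 0 ≤ 0, skip; s_2: (121/5)/(8/5) = 121/8; x1: (12/5)/(1/5) = 12.
Smallest ratio is 12 in the row of x1, so x1 leaves.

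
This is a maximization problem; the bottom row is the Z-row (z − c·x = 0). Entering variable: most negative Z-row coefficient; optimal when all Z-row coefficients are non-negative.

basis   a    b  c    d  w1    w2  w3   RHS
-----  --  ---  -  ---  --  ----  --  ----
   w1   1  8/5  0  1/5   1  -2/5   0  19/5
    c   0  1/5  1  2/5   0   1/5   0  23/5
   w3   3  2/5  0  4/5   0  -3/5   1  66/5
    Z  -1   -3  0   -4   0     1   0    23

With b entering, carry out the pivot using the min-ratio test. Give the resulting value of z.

Ratio test on column b — row 1: (19/5)/(8/5) = 19/8; row 2: (23/5)/(1/5) = 23; row 3: (66/5)/(2/5) = 33. Minimum is 19/8 at row 1 (w1 leaves); pivot element 8/5.
Pivot on row 1; the Z-row RHS becomes 23 − (-3)·(19/8) = 241/8.

241/8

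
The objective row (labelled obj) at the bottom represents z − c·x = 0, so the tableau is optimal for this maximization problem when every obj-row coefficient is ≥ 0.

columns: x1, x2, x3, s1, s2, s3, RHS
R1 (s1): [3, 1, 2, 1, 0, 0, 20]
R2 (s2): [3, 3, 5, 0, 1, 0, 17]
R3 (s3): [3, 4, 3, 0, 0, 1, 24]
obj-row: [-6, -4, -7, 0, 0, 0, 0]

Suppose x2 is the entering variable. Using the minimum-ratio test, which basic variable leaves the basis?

Column x2 entries and ratios — s1: 20/1 = 20; s2: 17/3 = 17/3; s3: 24/4 = 6.
Smallest ratio is 17/3 in the row of s2, so s2 leaves.

s2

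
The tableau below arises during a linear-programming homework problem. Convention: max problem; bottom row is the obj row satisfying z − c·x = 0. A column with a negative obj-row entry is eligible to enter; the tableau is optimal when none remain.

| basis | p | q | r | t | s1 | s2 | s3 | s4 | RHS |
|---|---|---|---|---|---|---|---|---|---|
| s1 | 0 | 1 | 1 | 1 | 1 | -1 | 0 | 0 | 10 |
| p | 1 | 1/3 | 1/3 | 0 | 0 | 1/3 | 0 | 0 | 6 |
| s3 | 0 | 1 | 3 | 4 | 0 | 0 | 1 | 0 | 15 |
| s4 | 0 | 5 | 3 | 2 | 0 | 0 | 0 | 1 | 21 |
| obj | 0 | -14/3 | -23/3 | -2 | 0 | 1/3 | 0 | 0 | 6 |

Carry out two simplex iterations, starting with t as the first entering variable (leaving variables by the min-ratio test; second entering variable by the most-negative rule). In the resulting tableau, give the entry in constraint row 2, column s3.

Ratio test on column t — row 1: 10/1 = 10; row 2: entry 0 ≤ 0; row 3: 15/4 = 15/4; row 4: 21/2 = 21/2. Minimum is 15/4 at row 3 (s3 leaves); pivot element 4.
Divide row 3 by 4; eliminate column t from the other rows.
Second iteration: most negative obj-row entry is -37/6 in column r, so r enters.
Ratio test on column r — row 1: (25/4)/(1/4) = 25; row 2: 6/(1/3) = 18; row 3: (15/4)/(3/4) = 5; row 4: (27/2)/(3/2) = 9. Minimum is 5 at row 3 (t leaves); pivot element 3/4.
Divide row 3 by 3/4; eliminate column r from the other rows.
After both pivots, the entry at constraint row 2, column s3 is -1/9.

-1/9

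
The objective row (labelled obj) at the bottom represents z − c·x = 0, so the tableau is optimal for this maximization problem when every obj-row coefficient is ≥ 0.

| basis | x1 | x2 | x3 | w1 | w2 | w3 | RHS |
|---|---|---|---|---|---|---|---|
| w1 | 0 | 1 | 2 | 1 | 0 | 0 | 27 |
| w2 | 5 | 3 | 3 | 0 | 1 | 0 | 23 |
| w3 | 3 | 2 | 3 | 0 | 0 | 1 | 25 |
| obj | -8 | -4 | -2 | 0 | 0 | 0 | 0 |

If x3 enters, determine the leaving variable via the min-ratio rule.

Column x3 entries and ratios — w1: 27/2 = 27/2; w2: 23/3 = 23/3; w3: 25/3 = 25/3.
Smallest ratio is 23/3 in the row of w2, so w2 leaves.

w2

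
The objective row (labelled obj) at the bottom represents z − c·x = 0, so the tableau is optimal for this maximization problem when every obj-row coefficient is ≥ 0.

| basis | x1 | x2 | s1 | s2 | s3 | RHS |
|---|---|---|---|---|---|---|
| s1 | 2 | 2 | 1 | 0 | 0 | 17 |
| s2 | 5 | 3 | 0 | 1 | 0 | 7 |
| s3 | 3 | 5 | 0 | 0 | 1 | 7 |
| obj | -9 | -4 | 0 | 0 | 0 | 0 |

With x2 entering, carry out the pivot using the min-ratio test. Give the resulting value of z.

28/5

Ratio test on column x2 — row 1: 17/2 = 17/2; row 2: 7/3 = 7/3; row 3: 7/5 = 7/5. Minimum is 7/5 at row 3 (s3 leaves); pivot element 5.
Pivot on row 3; the obj-row RHS becomes 0 − (-4)·(7/5) = 28/5.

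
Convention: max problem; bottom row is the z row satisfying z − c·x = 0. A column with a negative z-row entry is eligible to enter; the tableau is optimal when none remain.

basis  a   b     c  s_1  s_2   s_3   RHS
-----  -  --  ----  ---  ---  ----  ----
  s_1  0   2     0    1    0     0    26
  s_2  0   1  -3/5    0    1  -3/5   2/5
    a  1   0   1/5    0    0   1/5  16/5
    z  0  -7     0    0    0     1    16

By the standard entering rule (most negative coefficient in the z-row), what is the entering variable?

b

Negative z-row entries: b: -7.
The most negative is -7 in column b, so b enters.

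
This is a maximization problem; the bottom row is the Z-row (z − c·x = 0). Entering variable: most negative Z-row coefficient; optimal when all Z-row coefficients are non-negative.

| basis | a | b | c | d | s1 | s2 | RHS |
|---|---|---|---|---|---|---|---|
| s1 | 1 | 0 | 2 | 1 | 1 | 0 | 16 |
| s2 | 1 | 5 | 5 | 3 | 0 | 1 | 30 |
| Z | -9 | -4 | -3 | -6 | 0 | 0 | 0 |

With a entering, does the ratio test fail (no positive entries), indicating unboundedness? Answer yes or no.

Column a has positive entries in row(s) 1, 2, so the ratio test bounds it — not unbounded.

no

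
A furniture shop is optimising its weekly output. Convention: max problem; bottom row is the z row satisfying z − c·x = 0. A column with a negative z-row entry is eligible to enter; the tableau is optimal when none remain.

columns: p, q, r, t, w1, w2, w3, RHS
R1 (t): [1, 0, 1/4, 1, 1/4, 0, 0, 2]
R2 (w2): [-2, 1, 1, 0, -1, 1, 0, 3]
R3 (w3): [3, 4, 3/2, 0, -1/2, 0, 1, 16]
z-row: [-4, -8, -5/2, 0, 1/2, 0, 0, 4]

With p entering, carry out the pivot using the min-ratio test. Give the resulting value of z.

12

Ratio test on column p — row 1: 2/1 = 2; row 2: entry -2 ≤ 0; row 3: 16/3 = 16/3. Minimum is 2 at row 1 (t leaves); pivot element 1.
Pivot on row 1; the z-row RHS becomes 4 − (-4)·2 = 12.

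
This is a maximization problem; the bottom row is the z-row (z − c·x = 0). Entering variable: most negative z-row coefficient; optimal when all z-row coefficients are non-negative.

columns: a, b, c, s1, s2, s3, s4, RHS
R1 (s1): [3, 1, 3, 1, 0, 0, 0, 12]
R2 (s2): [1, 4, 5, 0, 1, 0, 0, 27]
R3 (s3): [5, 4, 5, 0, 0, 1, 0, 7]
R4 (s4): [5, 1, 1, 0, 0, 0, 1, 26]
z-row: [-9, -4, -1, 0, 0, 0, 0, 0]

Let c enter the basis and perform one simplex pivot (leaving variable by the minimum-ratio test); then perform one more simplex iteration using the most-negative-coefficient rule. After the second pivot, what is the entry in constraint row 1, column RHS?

Ratio test on column c — row 1: 12/3 = 4; row 2: 27/5 = 27/5; row 3: 7/5 = 7/5; row 4: 26/1 = 26. Minimum is 7/5 at row 3 (s3 leaves); pivot element 5.
Divide row 3 by 5; eliminate column c from the other rows.
Second iteration: most negative z-row entry is -8 in column a, so a enters.
Ratio test on column a — row 1: entry 0 ≤ 0; row 2: entry -4 ≤ 0; row 3: (7/5)/1 = 7/5; row 4: (123/5)/4 = 123/20. Minimum is 7/5 at row 3 (c leaves); pivot element 1.
Divide row 3 by 1; eliminate column a from the other rows.
After both pivots, the entry at constraint row 1, column RHS is 39/5.

39/5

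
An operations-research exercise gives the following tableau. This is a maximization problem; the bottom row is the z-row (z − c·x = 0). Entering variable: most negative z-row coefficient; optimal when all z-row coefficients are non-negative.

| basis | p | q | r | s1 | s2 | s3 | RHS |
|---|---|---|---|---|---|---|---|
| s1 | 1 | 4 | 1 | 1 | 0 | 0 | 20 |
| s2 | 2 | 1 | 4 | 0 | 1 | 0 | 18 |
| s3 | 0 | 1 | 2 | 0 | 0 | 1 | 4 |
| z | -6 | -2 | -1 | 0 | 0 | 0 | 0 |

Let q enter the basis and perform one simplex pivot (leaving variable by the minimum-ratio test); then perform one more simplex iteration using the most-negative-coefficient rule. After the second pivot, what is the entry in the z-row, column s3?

-22

Ratio test on column q — row 1: 20/4 = 5; row 2: 18/1 = 18; row 3: 4/1 = 4. Minimum is 4 at row 3 (s3 leaves); pivot element 1.
Divide row 3 by 1; eliminate column q from the other rows.
Second iteration: most negative z-row entry is -6 in column p, so p enters.
Ratio test on column p — row 1: 4/1 = 4; row 2: 14/2 = 7; row 3: entry 0 ≤ 0. Minimum is 4 at row 1 (s1 leaves); pivot element 1.
Divide row 1 by 1; eliminate column p from the other rows.
After both pivots, the entry at the z-row, column s3 is -22.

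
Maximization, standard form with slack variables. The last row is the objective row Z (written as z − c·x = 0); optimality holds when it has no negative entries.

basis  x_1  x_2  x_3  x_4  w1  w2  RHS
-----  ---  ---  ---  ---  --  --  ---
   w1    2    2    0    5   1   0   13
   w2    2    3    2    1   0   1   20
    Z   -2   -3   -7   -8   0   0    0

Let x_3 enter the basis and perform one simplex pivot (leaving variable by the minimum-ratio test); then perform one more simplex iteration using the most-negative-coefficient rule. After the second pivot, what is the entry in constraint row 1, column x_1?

Ratio test on column x_3 — row 1: entry 0 ≤ 0; row 2: 20/2 = 10. Minimum is 10 at row 2 (w2 leaves); pivot element 2.
Divide row 2 by 2; eliminate column x_3 from the other rows.
Second iteration: most negative Z-row entry is -9/2 in column x_4, so x_4 enters.
Ratio test on column x_4 — row 1: 13/5 = 13/5; row 2: 10/(1/2) = 20. Minimum is 13/5 at row 1 (w1 leaves); pivot element 5.
Divide row 1 by 5; eliminate column x_4 from the other rows.
After both pivots, the entry at constraint row 1, column x_1 is 2/5.

2/5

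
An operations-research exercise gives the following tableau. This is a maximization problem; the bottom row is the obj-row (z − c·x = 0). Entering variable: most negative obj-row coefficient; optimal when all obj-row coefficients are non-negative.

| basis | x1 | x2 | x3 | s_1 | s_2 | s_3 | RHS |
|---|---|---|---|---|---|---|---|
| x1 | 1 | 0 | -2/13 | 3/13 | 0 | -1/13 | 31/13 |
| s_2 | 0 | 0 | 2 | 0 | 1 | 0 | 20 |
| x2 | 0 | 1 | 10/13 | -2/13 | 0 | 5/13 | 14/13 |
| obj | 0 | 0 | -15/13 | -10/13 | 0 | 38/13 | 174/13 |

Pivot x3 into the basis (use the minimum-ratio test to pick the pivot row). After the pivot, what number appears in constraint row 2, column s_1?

2/5

Ratio test on column x3 — row 1: entry -2/13 ≤ 0; row 2: 20/2 = 10; row 3: (14/13)/(10/13) = 7/5. Minimum is 7/5 at row 3 (x2 leaves); pivot element 10/13.
Divide row 3 by 10/13; eliminate column x3 from the other rows.
Row 2 update in column s_1: 0 − 2·(-1/5) = 2/5.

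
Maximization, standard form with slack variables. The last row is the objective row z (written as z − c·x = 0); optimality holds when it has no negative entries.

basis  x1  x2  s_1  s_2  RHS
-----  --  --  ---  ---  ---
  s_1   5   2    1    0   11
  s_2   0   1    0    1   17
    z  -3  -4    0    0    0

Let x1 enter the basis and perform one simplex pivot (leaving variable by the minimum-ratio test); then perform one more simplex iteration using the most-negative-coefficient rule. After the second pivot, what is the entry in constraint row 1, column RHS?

Ratio test on column x1 — row 1: 11/5 = 11/5; row 2: entry 0 ≤ 0. Minimum is 11/5 at row 1 (s_1 leaves); pivot element 5.
Divide row 1 by 5; eliminate column x1 from the other rows.
Second iteration: most negative z-row entry is -14/5 in column x2, so x2 enters.
Ratio test on column x2 — row 1: (11/5)/(2/5) = 11/2; row 2: 17/1 = 17. Minimum is 11/2 at row 1 (x1 leaves); pivot element 2/5.
Divide row 1 by 2/5; eliminate column x2 from the other rows.
After both pivots, the entry at constraint row 1, column RHS is 11/2.

11/2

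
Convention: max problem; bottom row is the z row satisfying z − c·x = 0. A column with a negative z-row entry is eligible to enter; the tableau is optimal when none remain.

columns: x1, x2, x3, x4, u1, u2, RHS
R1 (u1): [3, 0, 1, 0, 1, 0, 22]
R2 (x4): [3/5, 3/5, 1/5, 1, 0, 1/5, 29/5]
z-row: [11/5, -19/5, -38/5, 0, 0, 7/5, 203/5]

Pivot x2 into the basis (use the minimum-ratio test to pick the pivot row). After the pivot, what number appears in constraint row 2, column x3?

1/3

Ratio test on column x2 — row 1: entry 0 ≤ 0; row 2: (29/5)/(3/5) = 29/3. Minimum is 29/3 at row 2 (x4 leaves); pivot element 3/5.
Divide row 2 by 3/5; eliminate column x2 from the other rows.
In the new row 2, the x3 entry is the old entry divided by the pivot: (1/5)/(3/5) = 1/3.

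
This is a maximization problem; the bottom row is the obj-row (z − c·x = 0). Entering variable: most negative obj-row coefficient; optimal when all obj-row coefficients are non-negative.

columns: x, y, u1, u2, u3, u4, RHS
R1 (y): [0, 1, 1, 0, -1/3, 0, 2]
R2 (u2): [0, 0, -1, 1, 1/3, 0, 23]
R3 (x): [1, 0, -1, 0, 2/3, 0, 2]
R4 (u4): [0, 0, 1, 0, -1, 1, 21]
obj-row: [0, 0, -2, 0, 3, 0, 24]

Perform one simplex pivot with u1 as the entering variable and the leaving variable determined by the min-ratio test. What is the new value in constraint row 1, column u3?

-1/3

Ratio test on column u1 — row 1: 2/1 = 2; row 2: entry -1 ≤ 0; row 3: entry -1 ≤ 0; row 4: 21/1 = 21. Minimum is 2 at row 1 (y leaves); pivot element 1.
Divide row 1 by 1; eliminate column u1 from the other rows.
In the new row 1, the u3 entry is the old entry divided by the pivot: (-1/3)/1 = -1/3.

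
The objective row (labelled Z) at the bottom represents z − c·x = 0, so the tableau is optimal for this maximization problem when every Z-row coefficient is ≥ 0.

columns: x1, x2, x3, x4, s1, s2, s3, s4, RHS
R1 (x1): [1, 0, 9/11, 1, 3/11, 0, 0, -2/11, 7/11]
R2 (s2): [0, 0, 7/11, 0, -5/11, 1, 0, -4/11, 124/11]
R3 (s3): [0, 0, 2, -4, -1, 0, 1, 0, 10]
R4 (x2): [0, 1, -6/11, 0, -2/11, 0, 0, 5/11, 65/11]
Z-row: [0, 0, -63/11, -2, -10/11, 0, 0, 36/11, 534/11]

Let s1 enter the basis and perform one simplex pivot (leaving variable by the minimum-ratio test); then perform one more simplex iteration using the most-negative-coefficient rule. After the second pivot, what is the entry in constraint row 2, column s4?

-2/9

Ratio test on column s1 — row 1: (7/11)/(3/11) = 7/3; row 2: entry -5/11 ≤ 0; row 3: entry -1 ≤ 0; row 4: entry -2/11 ≤ 0. Minimum is 7/3 at row 1 (x1 leaves); pivot element 3/11.
Divide row 1 by 3/11; eliminate column s1 from the other rows.
Second iteration: most negative Z-row entry is -3 in column x3, so x3 enters.
Ratio test on column x3 — row 1: (7/3)/3 = 7/9; row 2: (37/3)/2 = 37/6; row 3: (37/3)/5 = 37/15; row 4: entry 0 ≤ 0. Minimum is 7/9 at row 1 (s1 leaves); pivot element 3.
Divide row 1 by 3; eliminate column x3 from the other rows.
After both pivots, the entry at constraint row 2, column s4 is -2/9.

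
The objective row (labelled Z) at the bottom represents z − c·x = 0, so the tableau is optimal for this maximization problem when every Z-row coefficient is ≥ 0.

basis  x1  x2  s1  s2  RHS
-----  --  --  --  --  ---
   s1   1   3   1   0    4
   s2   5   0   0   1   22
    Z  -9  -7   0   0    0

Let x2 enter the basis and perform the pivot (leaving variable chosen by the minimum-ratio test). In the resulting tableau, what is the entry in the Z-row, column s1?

7/3

Ratio test on column x2 — row 1: 4/3 = 4/3; row 2: entry 0 ≤ 0. Minimum is 4/3 at row 1 (s1 leaves); pivot element 3.
Divide row 1 by 3; eliminate column x2 from the other rows.
Z-row update in column s1: 0 − (-7)·(1/3) = 7/3.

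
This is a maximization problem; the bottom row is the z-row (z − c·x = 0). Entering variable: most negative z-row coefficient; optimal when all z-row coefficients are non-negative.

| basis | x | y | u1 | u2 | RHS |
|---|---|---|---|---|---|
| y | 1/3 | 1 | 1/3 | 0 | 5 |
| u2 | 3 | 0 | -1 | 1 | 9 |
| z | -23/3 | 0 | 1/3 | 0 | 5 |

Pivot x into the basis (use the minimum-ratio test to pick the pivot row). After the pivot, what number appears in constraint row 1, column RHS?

4

Ratio test on column x — row 1: 5/(1/3) = 15; row 2: 9/3 = 3. Minimum is 3 at row 2 (u2 leaves); pivot element 3.
Divide row 2 by 3; eliminate column x from the other rows.
Row 1 update in column RHS: 5 − (1/3)·3 = 4.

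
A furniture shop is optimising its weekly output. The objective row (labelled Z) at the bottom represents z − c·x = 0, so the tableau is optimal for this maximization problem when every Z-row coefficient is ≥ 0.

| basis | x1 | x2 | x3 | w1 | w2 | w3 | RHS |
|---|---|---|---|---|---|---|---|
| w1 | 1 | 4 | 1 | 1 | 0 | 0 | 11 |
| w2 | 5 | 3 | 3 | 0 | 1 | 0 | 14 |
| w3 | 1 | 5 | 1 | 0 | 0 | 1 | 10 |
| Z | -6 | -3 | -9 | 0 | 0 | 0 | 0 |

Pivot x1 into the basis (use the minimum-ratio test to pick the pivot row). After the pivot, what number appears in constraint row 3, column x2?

22/5

Ratio test on column x1 — row 1: 11/1 = 11; row 2: 14/5 = 14/5; row 3: 10/1 = 10. Minimum is 14/5 at row 2 (w2 leaves); pivot element 5.
Divide row 2 by 5; eliminate column x1 from the other rows.
Row 3 update in column x2: 5 − 1·(3/5) = 22/5.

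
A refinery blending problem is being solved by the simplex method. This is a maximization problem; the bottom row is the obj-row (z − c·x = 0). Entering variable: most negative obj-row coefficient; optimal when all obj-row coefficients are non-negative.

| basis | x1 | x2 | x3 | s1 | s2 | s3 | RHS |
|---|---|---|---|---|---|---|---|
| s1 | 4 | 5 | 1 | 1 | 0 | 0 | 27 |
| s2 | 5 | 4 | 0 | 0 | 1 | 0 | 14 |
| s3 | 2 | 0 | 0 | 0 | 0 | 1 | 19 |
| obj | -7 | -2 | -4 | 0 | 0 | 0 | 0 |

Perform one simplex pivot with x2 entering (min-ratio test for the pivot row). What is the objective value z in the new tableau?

Ratio test on column x2 — row 1: 27/5 = 27/5; row 2: 14/4 = 7/2; row 3: entry 0 ≤ 0. Minimum is 7/2 at row 2 (s2 leaves); pivot element 4.
Pivot on row 2; the obj-row RHS becomes 0 − (-2)·(7/2) = 7.

7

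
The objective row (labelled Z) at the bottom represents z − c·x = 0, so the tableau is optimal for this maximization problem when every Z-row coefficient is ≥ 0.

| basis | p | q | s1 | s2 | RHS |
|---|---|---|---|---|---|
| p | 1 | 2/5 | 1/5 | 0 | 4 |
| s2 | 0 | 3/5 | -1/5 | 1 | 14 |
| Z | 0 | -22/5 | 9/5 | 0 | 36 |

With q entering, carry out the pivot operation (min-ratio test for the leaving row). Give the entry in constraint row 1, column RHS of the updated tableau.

10

Ratio test on column q — row 1: 4/(2/5) = 10; row 2: 14/(3/5) = 70/3. Minimum is 10 at row 1 (p leaves); pivot element 2/5.
Divide row 1 by 2/5; eliminate column q from the other rows.
In the new row 1, the RHS entry is the old entry divided by the pivot: 4/(2/5) = 10.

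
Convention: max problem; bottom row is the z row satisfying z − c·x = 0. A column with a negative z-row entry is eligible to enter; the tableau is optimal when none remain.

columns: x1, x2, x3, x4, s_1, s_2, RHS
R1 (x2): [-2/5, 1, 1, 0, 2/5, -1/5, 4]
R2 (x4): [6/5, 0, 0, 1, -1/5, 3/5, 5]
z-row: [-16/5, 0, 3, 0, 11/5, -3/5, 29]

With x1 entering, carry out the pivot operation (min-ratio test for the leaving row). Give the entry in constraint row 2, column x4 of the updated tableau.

5/6

Ratio test on column x1 — row 1: entry -2/5 ≤ 0; row 2: 5/(6/5) = 25/6. Minimum is 25/6 at row 2 (x4 leaves); pivot element 6/5.
Divide row 2 by 6/5; eliminate column x1 from the other rows.
In the new row 2, the x4 entry is the old entry divided by the pivot: 1/(6/5) = 5/6.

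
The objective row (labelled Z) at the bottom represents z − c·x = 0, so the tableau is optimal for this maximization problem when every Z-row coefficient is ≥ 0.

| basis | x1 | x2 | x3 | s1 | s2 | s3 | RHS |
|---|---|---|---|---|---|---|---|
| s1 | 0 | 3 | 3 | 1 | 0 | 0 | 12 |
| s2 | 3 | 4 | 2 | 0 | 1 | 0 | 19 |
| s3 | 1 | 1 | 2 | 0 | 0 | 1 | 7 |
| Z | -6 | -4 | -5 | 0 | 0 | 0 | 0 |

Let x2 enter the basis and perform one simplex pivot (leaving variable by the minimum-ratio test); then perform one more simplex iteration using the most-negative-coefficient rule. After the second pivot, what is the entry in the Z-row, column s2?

Ratio test on column x2 — row 1: 12/3 = 4; row 2: 19/4 = 19/4; row 3: 7/1 = 7. Minimum is 4 at row 1 (s1 leaves); pivot element 3.
Divide row 1 by 3; eliminate column x2 from the other rows.
Second iteration: most negative Z-row entry is -6 in column x1, so x1 enters.
Ratio test on column x1 — row 1: entry 0 ≤ 0; row 2: 3/3 = 1; row 3: 3/1 = 3. Minimum is 1 at row 2 (s2 leaves); pivot element 3.
Divide row 2 by 3; eliminate column x1 from the other rows.
After both pivots, the entry at the Z-row, column s2 is 2.

2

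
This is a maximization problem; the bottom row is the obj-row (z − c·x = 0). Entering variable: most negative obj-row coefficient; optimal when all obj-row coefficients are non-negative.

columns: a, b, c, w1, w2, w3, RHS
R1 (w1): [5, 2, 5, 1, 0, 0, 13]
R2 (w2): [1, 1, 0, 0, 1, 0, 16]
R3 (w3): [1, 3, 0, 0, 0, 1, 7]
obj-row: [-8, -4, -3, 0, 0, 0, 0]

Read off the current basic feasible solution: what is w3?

7

w3 is basic (row 3); its value is the RHS of that row, 7.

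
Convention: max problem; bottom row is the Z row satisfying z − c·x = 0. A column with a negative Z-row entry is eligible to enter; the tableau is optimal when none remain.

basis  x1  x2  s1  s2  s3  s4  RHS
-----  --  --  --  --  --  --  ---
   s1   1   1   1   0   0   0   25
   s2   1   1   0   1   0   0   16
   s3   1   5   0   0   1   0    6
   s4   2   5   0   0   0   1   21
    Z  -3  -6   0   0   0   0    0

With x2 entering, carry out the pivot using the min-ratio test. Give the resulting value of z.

Ratio test on column x2 — row 1: 25/1 = 25; row 2: 16/1 = 16; row 3: 6/5 = 6/5; row 4: 21/5 = 21/5. Minimum is 6/5 at row 3 (s3 leaves); pivot element 5.
Pivot on row 3; the Z-row RHS becomes 0 − (-6)·(6/5) = 36/5.

36/5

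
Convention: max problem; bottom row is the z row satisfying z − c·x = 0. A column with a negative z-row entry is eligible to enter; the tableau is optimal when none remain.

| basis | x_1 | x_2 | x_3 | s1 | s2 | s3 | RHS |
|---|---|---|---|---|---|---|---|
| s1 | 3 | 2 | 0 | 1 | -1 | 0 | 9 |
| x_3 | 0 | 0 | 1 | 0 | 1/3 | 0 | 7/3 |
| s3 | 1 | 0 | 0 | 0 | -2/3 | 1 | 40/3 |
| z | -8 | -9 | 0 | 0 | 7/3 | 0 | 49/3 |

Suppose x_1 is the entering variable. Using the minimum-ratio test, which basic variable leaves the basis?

Column x_1 entries and ratios — s1: 9/3 = 3; x_3: 0 ≤ 0, skip; s3: (40/3)/1 = 40/3.
Smallest ratio is 3 in the row of s1, so s1 leaves.

s1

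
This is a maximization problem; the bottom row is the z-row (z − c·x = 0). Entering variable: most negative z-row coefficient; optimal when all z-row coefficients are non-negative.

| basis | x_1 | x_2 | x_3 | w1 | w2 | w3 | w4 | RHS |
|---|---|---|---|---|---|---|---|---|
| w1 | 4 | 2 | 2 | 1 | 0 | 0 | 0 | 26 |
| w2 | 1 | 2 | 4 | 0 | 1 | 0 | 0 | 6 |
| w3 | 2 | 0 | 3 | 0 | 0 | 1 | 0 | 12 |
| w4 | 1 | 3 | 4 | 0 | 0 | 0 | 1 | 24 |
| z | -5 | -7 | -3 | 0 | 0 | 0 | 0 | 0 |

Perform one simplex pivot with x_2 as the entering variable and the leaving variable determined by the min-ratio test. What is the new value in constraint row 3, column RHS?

12

Ratio test on column x_2 — row 1: 26/2 = 13; row 2: 6/2 = 3; row 3: entry 0 ≤ 0; row 4: 24/3 = 8. Minimum is 3 at row 2 (w2 leaves); pivot element 2.
Divide row 2 by 2; eliminate column x_2 from the other rows.
Row 3 update in column RHS: 12 − 0·3 = 12.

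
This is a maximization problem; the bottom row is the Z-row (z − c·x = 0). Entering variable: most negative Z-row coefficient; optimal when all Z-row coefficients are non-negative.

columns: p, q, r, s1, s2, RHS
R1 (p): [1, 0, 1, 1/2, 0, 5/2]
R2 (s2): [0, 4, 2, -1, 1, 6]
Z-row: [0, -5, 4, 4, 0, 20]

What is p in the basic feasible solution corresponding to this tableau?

p is basic (row 1); its value is the RHS of that row, 5/2.

5/2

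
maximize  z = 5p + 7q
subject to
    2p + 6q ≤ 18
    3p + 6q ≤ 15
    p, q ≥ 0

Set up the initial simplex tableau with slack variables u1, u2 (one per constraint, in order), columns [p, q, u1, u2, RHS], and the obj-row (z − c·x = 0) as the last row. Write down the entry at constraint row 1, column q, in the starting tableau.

6

Constraint 1 has coefficient 6 on q.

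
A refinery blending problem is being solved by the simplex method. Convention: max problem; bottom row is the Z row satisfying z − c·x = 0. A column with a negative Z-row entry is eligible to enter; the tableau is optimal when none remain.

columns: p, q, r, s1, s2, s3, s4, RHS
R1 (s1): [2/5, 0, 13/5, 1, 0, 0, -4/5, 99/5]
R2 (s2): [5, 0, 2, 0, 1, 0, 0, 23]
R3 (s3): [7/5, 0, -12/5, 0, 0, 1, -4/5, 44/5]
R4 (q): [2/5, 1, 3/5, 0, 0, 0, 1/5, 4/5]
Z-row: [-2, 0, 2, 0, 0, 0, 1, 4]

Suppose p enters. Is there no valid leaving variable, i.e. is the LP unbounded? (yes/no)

no

Column p has positive entries in row(s) 1, 2, 3, 4, so the ratio test bounds it — not unbounded.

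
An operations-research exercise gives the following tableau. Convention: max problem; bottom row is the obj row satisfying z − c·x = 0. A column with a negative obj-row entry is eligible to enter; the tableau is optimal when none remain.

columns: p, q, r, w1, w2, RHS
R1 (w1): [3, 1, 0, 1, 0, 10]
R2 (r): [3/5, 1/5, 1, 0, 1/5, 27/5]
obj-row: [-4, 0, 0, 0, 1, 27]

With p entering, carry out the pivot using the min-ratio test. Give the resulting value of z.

121/3

Ratio test on column p — row 1: 10/3 = 10/3; row 2: (27/5)/(3/5) = 9. Minimum is 10/3 at row 1 (w1 leaves); pivot element 3.
Pivot on row 1; the obj-row RHS becomes 27 − (-4)·(10/3) = 121/3.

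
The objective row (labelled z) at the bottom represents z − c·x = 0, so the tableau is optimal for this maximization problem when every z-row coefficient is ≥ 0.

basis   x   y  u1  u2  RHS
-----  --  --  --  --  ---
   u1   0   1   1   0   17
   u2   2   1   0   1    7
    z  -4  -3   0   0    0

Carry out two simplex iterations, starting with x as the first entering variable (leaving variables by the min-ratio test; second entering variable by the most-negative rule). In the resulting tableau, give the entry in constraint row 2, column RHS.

Ratio test on column x — row 1: entry 0 ≤ 0; row 2: 7/2 = 7/2. Minimum is 7/2 at row 2 (u2 leaves); pivot element 2.
Divide row 2 by 2; eliminate column x from the other rows.
Second iteration: most negative z-row entry is -1 in column y, so y enters.
Ratio test on column y — row 1: 17/1 = 17; row 2: (7/2)/(1/2) = 7. Minimum is 7 at row 2 (x leaves); pivot element 1/2.
Divide row 2 by 1/2; eliminate column y from the other rows.
After both pivots, the entry at constraint row 2, column RHS is 7.

7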